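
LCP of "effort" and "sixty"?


Word 1: "effort"
Word 2: "sixty"
Comparing from start:
  Pos 0: 'e' != 's' (stop)
LCP = "" (length 0)


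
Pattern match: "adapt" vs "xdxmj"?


Pattern of "adapt": [0, 1, 0, 2, 3]
Pattern of "xdxmj": [0, 1, 0, 2, 3]
Patterns match
Same pattern = Yes


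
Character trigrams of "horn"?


Word: "horn" (length 4)
Number of trigrams = 4 - 3 + 1 = 2
  Position 0: "hor"
  Position 1: "orn"
Trigrams = "hor", "orn"


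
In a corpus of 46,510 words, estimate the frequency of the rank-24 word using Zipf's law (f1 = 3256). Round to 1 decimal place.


Zipf's law: f(r) = f(1) / r
f(1) = 3256
f(24) = 3256 / 24
= 135.7 occurrences


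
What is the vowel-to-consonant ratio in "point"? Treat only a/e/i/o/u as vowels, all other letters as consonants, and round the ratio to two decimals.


Word: "point"
Vowels (a,e,i,o,u): 2
Consonants: 3
Ratio = 2/3
= 0.67


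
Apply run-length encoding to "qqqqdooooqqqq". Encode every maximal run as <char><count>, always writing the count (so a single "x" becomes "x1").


String: "qqqqdooooqqqq"
Scanning for consecutive runs:
  'q' x 4
  'd' x 1
  'o' x 4
  'q' x 4
RLE = "q4d1o4q4"


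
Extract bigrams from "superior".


Word: "superior" (length 8)
Number of bigrams = 8 - 2 + 1 = 7
  Position 0: "su"
  Position 1: "up"
  Position 2: "pe"
  Position 3: "er"
  Position 4: "ri"
  Position 5: "io"
  Position 6: "or"
Bigrams = "su", "up", "pe", "er", "ri", "io", "or"


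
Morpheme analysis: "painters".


Word: "painters"
Morphemes: paint | -er | -s
Each morpheme carries meaning
= 3 morphemes


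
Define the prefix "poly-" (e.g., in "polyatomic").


Prefix: poly-
As in: polyatomic -> poly- + atomic
Meaning = many


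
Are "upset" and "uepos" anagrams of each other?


Word 1: "upset" → sorted: epstu
Word 2: "uepos" → sorted: eopsu
Same letters? epstu != eopsu
Anagram = No


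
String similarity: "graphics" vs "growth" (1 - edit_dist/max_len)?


Word 1: "graphics" (length 8)
Word 2: "growth" (length 6)
One optimal edit sequence:
  1. keep 'g'
  2. keep 'r'
  3. delete 'a'  (+1)
  4. delete 'p'  (+1)
  5. substitute 'h' -> 'o'  (+1)
  6. substitute 'i' -> 'w'  (+1)
  7. substitute 'c' -> 't'  (+1)
  8. substitute 's' -> 'h'  (+1)
Edit distance = 6
Max length = max(8, 6) = 8
Similarity = 1 - 6/8
= 0.2500


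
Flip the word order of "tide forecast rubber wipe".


Original: "tide forecast rubber wipe"
Words (1..n): tide | forecast | rubber | wipe
Reversed (n..1): wipe | rubber | forecast | tide
Result = "wipe rubber forecast tide"


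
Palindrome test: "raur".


Word: "raur"
Reversed: "ruar"
Forward == Backward? raur != ruar
Palindrome = No


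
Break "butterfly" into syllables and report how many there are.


Word: "butterfly"
Syllable breakdown: but · ter · fly
Counting: 3 parts
= 3 syllables


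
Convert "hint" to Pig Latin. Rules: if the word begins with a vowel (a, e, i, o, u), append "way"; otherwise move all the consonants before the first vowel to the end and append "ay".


Word: "hint"
Starts with consonant(s) → move to end, add 'ay'
Consonant cluster: "h"
Pig Latin = "inthay"


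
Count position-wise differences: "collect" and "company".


Comparing character by character (same length = 7):
  Pos 0: 'c' vs 'c' =
  Pos 1: 'o' vs 'o' =
  Pos 2: 'l' vs 'm' !=
  Pos 3: 'l' vs 'p' !=
  Pos 4: 'e' vs 'a' !=
  Pos 5: 'c' vs 'n' !=
  Pos 6: 't' vs 'y' !=
Hamming distance = 5


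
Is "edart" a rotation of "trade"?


Word: "trade", Candidate: "edart"
Method: check if candidate is substring of word+word
"tradetrade" contains "edart"? No
Is rotation = No


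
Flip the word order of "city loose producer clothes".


Original: "city loose producer clothes"
Words (1..n): city | loose | producer | clothes
Reversed (n..1): clothes | producer | loose | city
Result = "clothes producer loose city"


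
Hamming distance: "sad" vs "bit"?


Comparing character by character (same length = 3):
  Pos 0: 's' vs 'b' !=
  Pos 1: 'a' vs 'i' !=
  Pos 2: 'd' vs 't' !=
Hamming distance = 3


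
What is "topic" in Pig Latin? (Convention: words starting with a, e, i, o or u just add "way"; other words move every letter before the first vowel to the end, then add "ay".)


Word: "topic"
Starts with consonant(s) → move to end, add 'ay'
Consonant cluster: "t"
Pig Latin = "opictay"


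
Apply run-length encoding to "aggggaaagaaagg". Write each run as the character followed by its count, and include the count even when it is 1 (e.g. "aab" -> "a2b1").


String: "aggggaaagaaagg"
Scanning for consecutive runs:
  'a' x 1
  'g' x 4
  'a' x 3
  'g' x 1
  'a' x 3
  'g' x 2
RLE = "a1g4a3g1a3g2"


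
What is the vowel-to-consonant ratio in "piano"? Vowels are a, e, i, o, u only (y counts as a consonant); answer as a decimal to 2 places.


Word: "piano"
Vowels (a,e,i,o,u): 3
Consonants: 2
Ratio = 3/2
= 1.50


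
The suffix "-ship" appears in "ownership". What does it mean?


Suffix: -ship
As in: ownership -> owner + -ship
Meaning = state / position


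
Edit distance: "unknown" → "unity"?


Word 1: "unknown" (length 7)
Word 2: "unity" (length 5)
One optimal edit sequence (insert/delete/substitute each cost 1):
  1. keep 'u'
  2. delete 'n'  (+1)
  3. delete 'k'  (+1)
  4. keep 'n'
  5. substitute 'o' -> 'i'  (+1)
  6. substitute 'w' -> 't'  (+1)
  7. substitute 'n' -> 'y'  (+1)
Total edit operations: 5
Edit distance = 5


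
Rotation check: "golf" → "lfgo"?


Word: "golf", Candidate: "lfgo"
Method: check if candidate is substring of word+word
"golfgolf" contains "lfgo"? Yes
Is rotation = Yes


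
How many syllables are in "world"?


Word: "world"
Syllable breakdown: world
Counting: 1 part
= 1 syllable


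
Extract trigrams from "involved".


Word: "involved" (length 8)
Number of trigrams = 8 - 3 + 1 = 6
  Position 0: "inv"
  Position 1: "nvo"
  Position 2: "vol"
  Position 3: "olv"
  Position 4: "lve"
  Position 5: "ved"
Trigrams = "inv", "nvo", "vol", "olv", "lve", "ved"


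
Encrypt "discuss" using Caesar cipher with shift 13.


Word: "discuss"
Shift: 13
Each letter → (letter + shift) mod 26:
  'd' (3) + 13 = 16 → 'q'
  'i' (8) + 13 = 21 → 'v'
  's' (18) + 13 = 5 → 'f'
  'c' (2) + 13 = 15 → 'p'
  'u' (20) + 13 = 7 → 'h'
  's' (18) + 13 = 5 → 'f'
  's' (18) + 13 = 5 → 'f'
Result = "qvfphff"


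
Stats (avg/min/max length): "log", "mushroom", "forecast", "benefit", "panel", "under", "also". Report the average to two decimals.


Lengths: "log"=3, "mushroom"=8, "forecast"=8, "benefit"=7, "panel"=5, "under"=5, "also"=4
Sum = 40, Count = 7
Average = 40/7 = 5.71
= avg=5.71, min=3, max=8


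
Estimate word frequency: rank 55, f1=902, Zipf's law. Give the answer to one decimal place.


Zipf's law: f(r) = f(1) / r
f(1) = 902
f(55) = 902 / 55
= 16.4 occurrences


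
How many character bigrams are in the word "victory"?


Word: "victory" (length 7)
Number of 2-grams = length - 2 + 1 = 7 - 2 + 1
= 6


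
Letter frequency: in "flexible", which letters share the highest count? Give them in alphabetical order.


Word: "flexible"
Letter counts:
  'b': 1
  'e': 2
  'f': 1
  'i': 1
  'l': 2
  'x': 1
Maximum count = 2
Most frequent = 'e', 'l' (2 times each)


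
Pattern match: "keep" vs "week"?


Pattern of "keep": [0, 1, 1, 2]
Pattern of "week": [0, 1, 1, 2]
Patterns match
Same pattern = Yes


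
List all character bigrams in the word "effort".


Word: "effort" (length 6)
Number of bigrams = 6 - 2 + 1 = 5
  Position 0: "ef"
  Position 1: "ff"
  Position 2: "fo"
  Position 3: "or"
  Position 4: "rt"
Bigrams = "ef", "ff", "fo", "or", "rt"


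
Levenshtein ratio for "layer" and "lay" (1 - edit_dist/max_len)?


Word 1: "layer" (length 5)
Word 2: "lay" (length 3)
One optimal edit sequence:
  1. keep 'l'
  2. keep 'a'
  3. keep 'y'
  4. delete 'e'  (+1)
  5. delete 'r'  (+1)
Edit distance = 2
Max length = max(5, 3) = 5
Similarity = 1 - 2/5
= 0.6000


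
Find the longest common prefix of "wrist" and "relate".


Word 1: "wrist"
Word 2: "relate"
Comparing from start:
  Pos 0: 'w' != 'r' (stop)
LCP = "" (length 0)


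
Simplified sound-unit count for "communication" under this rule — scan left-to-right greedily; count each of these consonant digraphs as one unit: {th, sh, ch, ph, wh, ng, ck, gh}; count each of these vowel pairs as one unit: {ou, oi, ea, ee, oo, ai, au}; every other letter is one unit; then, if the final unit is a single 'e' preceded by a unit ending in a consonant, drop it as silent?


Word: "communication" (13 letters)
Left-to-right scan:
  1. 'c' (letter)
  2. 'o' (letter)
  3. 'm' (letter)
  4. 'm' (letter)
  5. 'u' (letter)
  6. 'n' (letter)
  7. 'i' (letter)
  8. 'c' (letter)
  9. 'a' (letter)
  10. 't' (letter)
  11. 'i' (letter)
  12. 'o' (letter)
  13. 'n' (letter)
Units from scan: 13
Sound units = 13 units


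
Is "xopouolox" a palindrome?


Word: "xopouolox"
Reversed: "xolouopox"
Forward == Backward? xopouolox != xolouopox
Palindrome = No


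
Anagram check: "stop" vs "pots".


Word 1: "stop" → sorted: opst
Word 2: "pots" → sorted: opst
Same letters? opst == opst
Anagram = Yes


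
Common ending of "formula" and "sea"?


Word 1: "formula"
Word 2: "sea"
Comparing from end:
  Pos -1: 'a' == 'a'
  Pos -2: 'l' != 'e' (stop)
LCS = "a" (length 1)


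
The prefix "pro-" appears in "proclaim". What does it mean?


Prefix: pro-
Example: proclaim = pro- + claim
Meaning = forward / in favor of


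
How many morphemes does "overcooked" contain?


Word: "overcooked"
Morphemes: over- / cook / -ed
Each morpheme carries meaning
= 3 morphemes


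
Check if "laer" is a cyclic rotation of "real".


Word: "real", Candidate: "laer"
Method: check if candidate is substring of word+word
"realreal" contains "laer"? No
Is rotation = No


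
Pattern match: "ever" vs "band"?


Pattern of "ever": [0, 1, 0, 2]
Pattern of "band": [0, 1, 2, 3]
Patterns do not match
Same pattern = No


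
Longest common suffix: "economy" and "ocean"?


Word 1: "economy"
Word 2: "ocean"
Comparing from end:
  Pos -1: 'y' != 'n' (stop)
LCS = "" (length 0)


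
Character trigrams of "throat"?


Word: "throat" (length 6)
Number of trigrams = 6 - 3 + 1 = 4
  Position 0: "thr"
  Position 1: "hro"
  Position 2: "roa"
  Position 3: "oat"
Trigrams = "thr", "hro", "roa", "oat"


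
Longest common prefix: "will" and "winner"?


Word 1: "will"
Word 2: "winner"
Comparing from start:
  Pos 0: 'w' == 'w'
  Pos 1: 'i' == 'i'
  Pos 2: 'l' != 'n' (stop)
LCP = "wi" (length 2)


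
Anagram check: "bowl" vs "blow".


Word 1: "bowl" → sorted: blow
Word 2: "blow" → sorted: blow
Same letters? blow == blow
Anagram = Yes


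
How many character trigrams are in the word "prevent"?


Word: "prevent" (length 7)
Number of 3-grams = length - 3 + 1 = 7 - 3 + 1
= 5


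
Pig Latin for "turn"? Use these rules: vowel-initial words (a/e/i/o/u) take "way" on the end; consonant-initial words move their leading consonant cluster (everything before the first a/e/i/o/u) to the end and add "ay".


Word: "turn"
Starts with consonant(s) → move to end, add 'ay'
Consonant cluster: "t"
Pig Latin = "urntay"


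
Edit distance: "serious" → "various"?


Word 1: "serious" (length 7)
Word 2: "various" (length 7)
One optimal edit sequence (insert/delete/substitute each cost 1):
  1. substitute 's' -> 'v'  (+1)
  2. substitute 'e' -> 'a'  (+1)
  3. keep 'r'
  4. keep 'i'
  5. keep 'o'
  6. keep 'u'
  7. keep 's'
Total edit operations: 2
Edit distance = 2


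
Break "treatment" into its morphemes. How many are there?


Word: "treatment"
Morphemes: treat / -ment
Each morpheme carries meaning
= 2 morphemes


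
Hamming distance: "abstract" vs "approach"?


Comparing character by character (same length = 8):
  Pos 0: 'a' vs 'a' =
  Pos 1: 'b' vs 'p' !=
  Pos 2: 's' vs 'p' !=
  Pos 3: 't' vs 'r' !=
  Pos 4: 'r' vs 'o' !=
  Pos 5: 'a' vs 'a' =
  Pos 6: 'c' vs 'c' =
  Pos 7: 't' vs 'h' !=
Hamming distance = 5


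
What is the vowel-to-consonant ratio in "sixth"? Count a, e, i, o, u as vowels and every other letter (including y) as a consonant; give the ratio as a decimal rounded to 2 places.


Word: "sixth"
Vowels (a,e,i,o,u): 1
Consonants: 4
Ratio = 1/4
= 0.25


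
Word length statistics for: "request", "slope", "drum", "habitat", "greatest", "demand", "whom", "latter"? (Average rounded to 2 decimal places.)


Lengths: "request"=7, "slope"=5, "drum"=4, "habitat"=7, "greatest"=8, "demand"=6, "whom"=4, "latter"=6
Sum = 47, Count = 8
Average = 47/8 = 5.88
= avg=5.88, min=4, max=8


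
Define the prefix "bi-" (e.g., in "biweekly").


Prefix: bi-
Example: biweekly = bi- + weekly
Meaning = two


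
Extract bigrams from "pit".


Word: "pit" (length 3)
Number of bigrams = 3 - 2 + 1 = 2
  Position 0: "pi"
  Position 1: "it"
Bigrams = "pi", "it"


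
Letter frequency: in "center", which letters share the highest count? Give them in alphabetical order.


Word: "center"
Letter counts:
  'c': 1
  'e': 2
  'n': 1
  'r': 1
  't': 1
Maximum count = 2
Most frequent = 'e' (2 times each)


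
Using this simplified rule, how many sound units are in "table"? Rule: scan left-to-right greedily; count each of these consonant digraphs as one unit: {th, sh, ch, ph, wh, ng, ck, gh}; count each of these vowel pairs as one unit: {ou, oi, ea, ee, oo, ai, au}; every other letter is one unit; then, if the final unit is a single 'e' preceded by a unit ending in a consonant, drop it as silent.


Word: "table" (5 letters)
Left-to-right scan:
  [1] 't' (letter)
  [2] 'a' (letter)
  [3] 'b' (letter)
  [4] 'l' (letter)
  [5] 'e' (letter)
Units from scan: 5
Final unit is 'e' after a consonant -> drop as silent (-1)
Sound units = 4 units


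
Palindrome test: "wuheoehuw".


Word: "wuheoehuw"
Reversed: "wuheoehuw"
Forward == Backward? wuheoehuw == wuheoehuw
Palindrome = Yes


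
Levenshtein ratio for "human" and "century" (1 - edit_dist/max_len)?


Word 1: "human" (length 5)
Word 2: "century" (length 7)
One optimal edit sequence:
  1. insert 'c'  (+1)
  2. insert 'e'  (+1)
  3. substitute 'h' -> 'n'  (+1)
  4. substitute 'u' -> 't'  (+1)
  5. substitute 'm' -> 'u'  (+1)
  6. substitute 'a' -> 'r'  (+1)
  7. substitute 'n' -> 'y'  (+1)
Edit distance = 7
Max length = max(5, 7) = 7
Similarity = 1 - 7/7
= 0.0000


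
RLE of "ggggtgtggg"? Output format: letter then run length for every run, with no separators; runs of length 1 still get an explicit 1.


String: "ggggtgtggg"
Scanning for consecutive runs:
  'g' x 4
  't' x 1
  'g' x 1
  't' x 1
  'g' x 3
RLE = "g4t1g1t1g3"


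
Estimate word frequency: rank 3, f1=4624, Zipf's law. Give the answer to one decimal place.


Zipf's law: f(r) = f(1) / r
f(1) = 4624
f(3) = 4624 / 3
= 1541.3 occurrences


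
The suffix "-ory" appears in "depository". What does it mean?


Suffix: -ory
Example: depository = deposit + -ory
Meaning = relating to / place for


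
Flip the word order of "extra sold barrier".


Original: "extra sold barrier"
Words (1..n): extra | sold | barrier
Reversed (n..1): barrier | sold | extra
Result = "barrier sold extra"


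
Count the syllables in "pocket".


Word: "pocket"
Syllable breakdown: pock | et
Counting: 2 parts
= 2 syllables


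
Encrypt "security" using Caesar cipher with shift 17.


Word: "security"
Shift: 17
Each letter → (letter + shift) mod 26:
  's' (18) + 17 = 9 → 'j'
  'e' (4) + 17 = 21 → 'v'
  'c' (2) + 17 = 19 → 't'
  'u' (20) + 17 = 11 → 'l'
  'r' (17) + 17 = 8 → 'i'
  'i' (8) + 17 = 25 → 'z'
  't' (19) + 17 = 10 → 'k'
  'y' (24) + 17 = 15 → 'p'
Result = "jvtlizkp"


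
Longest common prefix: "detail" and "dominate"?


Word 1: "detail"
Word 2: "dominate"
Comparing from start:
  Pos 0: 'd' == 'd'
  Pos 1: 'e' != 'o' (stop)
LCP = "d" (length 1)


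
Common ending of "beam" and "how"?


Word 1: "beam"
Word 2: "how"
Comparing from end:
  Pos -1: 'm' != 'w' (stop)
LCS = "" (length 0)


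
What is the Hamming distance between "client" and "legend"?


Comparing character by character (same length = 6):
  Pos 0: 'c' vs 'l' !=
  Pos 1: 'l' vs 'e' !=
  Pos 2: 'i' vs 'g' !=
  Pos 3: 'e' vs 'e' =
  Pos 4: 'n' vs 'n' =
  Pos 5: 't' vs 'd' !=
Hamming distance = 4


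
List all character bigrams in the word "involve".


Word: "involve" (length 7)
Number of bigrams = 7 - 2 + 1 = 6
  Position 0: "in"
  Position 1: "nv"
  Position 2: "vo"
  Position 3: "ol"
  Position 4: "lv"
  Position 5: "ve"
Bigrams = "in", "nv", "vo", "ol", "lv", "ve"


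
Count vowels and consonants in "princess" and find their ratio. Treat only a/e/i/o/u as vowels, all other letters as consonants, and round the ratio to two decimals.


Word: "princess"
Vowels (a,e,i,o,u): 2
Consonants: 6
Ratio = 2/6
= 0.33


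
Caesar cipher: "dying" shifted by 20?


Word: "dying"
Shift: 20
Each letter → (letter + shift) mod 26:
  'd' (3) + 20 = 23 → 'x'
  'y' (24) + 20 = 18 → 's'
  'i' (8) + 20 = 2 → 'c'
  'n' (13) + 20 = 7 → 'h'
  'g' (6) + 20 = 0 → 'a'
Result = "xscha"


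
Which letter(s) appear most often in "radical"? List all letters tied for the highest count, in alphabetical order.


Word: "radical"
Letter counts:
  'a': 2
  'c': 1
  'd': 1
  'i': 1
  'l': 1
  'r': 1
Maximum count = 2
Most frequent = 'a' (2 times each)


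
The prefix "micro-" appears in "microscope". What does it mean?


Prefix: micro-
Example: microscope (micro- + scope)
Meaning = small


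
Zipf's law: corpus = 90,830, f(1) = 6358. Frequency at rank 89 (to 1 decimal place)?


Zipf's law: f(r) = f(1) / r
f(1) = 6358
f(89) = 6358 / 89
= 71.4 occurrences


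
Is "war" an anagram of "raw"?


Word 1: "raw" → sorted: arw
Word 2: "war" → sorted: arw
Same letters? arw == arw
Anagram = Yes


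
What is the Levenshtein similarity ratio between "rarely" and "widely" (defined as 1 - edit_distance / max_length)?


Word 1: "rarely" (length 6)
Word 2: "widely" (length 6)
One optimal edit sequence:
  1. substitute 'r' -> 'w'  (+1)
  2. substitute 'a' -> 'i'  (+1)
  3. substitute 'r' -> 'd'  (+1)
  4. keep 'e'
  5. keep 'l'
  6. keep 'y'
Edit distance = 3
Max length = max(6, 6) = 6
Similarity = 1 - 3/6
= 0.5000


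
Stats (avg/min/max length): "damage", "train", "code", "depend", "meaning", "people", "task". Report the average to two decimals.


Lengths: "damage"=6, "train"=5, "code"=4, "depend"=6, "meaning"=7, "people"=6, "task"=4
Sum = 38, Count = 7
Average = 38/7 = 5.43
= avg=5.43, min=4, max=7


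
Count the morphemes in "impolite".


Word: "impolite"
Morphemes: im- | polite
Each morpheme carries meaning
= 2 morphemes


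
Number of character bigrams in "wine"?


Word: "wine" (length 4)
Number of 2-grams = length - 2 + 1 = 4 - 2 + 1
= 3


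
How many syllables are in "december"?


Word: "december"
Syllable breakdown: de | cem | ber
Counting: 3 parts
= 3 syllables


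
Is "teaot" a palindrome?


Word: "teaot"
Reversed: "toaet"
Forward == Backward? teaot != toaet
Palindrome = No


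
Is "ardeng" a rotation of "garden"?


Word: "garden", Candidate: "ardeng"
Method: check if candidate is substring of word+word
"gardengarden" contains "ardeng"? Yes
Is rotation = Yes


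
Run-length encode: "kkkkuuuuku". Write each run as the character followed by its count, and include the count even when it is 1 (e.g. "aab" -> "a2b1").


String: "kkkkuuuuku"
Scanning for consecutive runs:
  'k' x 4
  'u' x 4
  'k' x 1
  'u' x 1
RLE = "k4u4k1u1"


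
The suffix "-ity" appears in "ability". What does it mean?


Suffix: -ity
Example: ability = able + -ity, with a spelling change
Meaning = quality of


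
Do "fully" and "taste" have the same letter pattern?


Pattern of "fully": [0, 1, 2, 2, 3]
Pattern of "taste": [0, 1, 2, 0, 3]
Patterns do not match
Same pattern = No


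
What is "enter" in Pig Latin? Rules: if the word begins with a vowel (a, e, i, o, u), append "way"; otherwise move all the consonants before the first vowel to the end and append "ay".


Word: "enter"
Starts with vowel → add 'way'
Pig Latin = "enterway"


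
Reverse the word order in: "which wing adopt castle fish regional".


Original: "which wing adopt castle fish regional"
Words (1..n): which | wing | adopt | castle | fish | regional
Reversed (n..1): regional | fish | castle | adopt | wing | which
Result = "regional fish castle adopt wing which"


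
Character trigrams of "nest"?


Word: "nest" (length 4)
Number of trigrams = 4 - 3 + 1 = 2
  Position 0: "nes"
  Position 1: "est"
Trigrams = "nes", "est"


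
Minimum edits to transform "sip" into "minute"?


Word 1: "sip" (length 3)
Word 2: "minute" (length 6)
One optimal edit sequence (insert/delete/substitute each cost 1):
  1. substitute 's' -> 'm'  (+1)
  2. keep 'i'
  3. insert 'n'  (+1)
  4. insert 'u'  (+1)
  5. insert 't'  (+1)
  6. substitute 'p' -> 'e'  (+1)
Total edit operations: 5
Edit distance = 5


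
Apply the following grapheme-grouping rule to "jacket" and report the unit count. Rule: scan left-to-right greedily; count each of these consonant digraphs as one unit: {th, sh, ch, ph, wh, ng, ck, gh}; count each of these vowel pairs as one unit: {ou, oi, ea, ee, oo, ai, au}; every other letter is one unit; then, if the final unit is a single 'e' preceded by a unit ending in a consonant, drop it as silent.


Word: "jacket" (6 letters)
Left-to-right scan:
  (1) 'j' (letter)
  (2) 'a' (letter)
  (3) 'ck' (digraph)
  (4) 'e' (letter)
  (5) 't' (letter)
Units from scan: 5
Sound units = 5 units


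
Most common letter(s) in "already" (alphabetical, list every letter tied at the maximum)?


Word: "already"
Letter counts:
  'a': 2
  'd': 1
  'e': 1
  'l': 1
  'r': 1
  'y': 1
Maximum count = 2
Most frequent = 'a' (2 times each)


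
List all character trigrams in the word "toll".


Word: "toll" (length 4)
Number of trigrams = 4 - 3 + 1 = 2
  Position 0: "tol"
  Position 1: "oll"
Trigrams = "tol", "oll"


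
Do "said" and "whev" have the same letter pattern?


Pattern of "said": [0, 1, 2, 3]
Pattern of "whev": [0, 1, 2, 3]
Patterns match
Same pattern = Yes


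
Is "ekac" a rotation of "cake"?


Word: "cake", Candidate: "ekac"
Method: check if candidate is substring of word+word
"cakecake" contains "ekac"? No
Is rotation = No


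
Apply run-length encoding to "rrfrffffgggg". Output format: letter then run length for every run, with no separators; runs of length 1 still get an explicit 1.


String: "rrfrffffgggg"
Scanning for consecutive runs:
  'r' x 2
  'f' x 1
  'r' x 1
  'f' x 4
  'g' x 4
RLE = "r2f1r1f4g4"


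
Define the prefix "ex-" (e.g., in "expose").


Prefix: ex-
Example: expose (ex- + pose)
Meaning = out / former


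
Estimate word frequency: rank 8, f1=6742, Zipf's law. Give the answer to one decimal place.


Zipf's law: f(r) = f(1) / r
f(1) = 6742
f(8) = 6742 / 8
= 842.8 occurrences


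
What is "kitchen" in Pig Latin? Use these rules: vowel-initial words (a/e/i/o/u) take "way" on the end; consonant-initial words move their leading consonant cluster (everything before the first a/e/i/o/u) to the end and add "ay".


Word: "kitchen"
Starts with consonant(s) → move to end, add 'ay'
Consonant cluster: "k"
Pig Latin = "itchenkay"


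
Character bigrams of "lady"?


Word: "lady" (length 4)
Number of bigrams = 4 - 2 + 1 = 3
  Position 0: "la"
  Position 1: "ad"
  Position 2: "dy"
Bigrams = "la", "ad", "dy"


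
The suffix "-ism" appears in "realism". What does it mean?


Suffix: -ism
Example: realism = real + -ism
Meaning = belief / practice


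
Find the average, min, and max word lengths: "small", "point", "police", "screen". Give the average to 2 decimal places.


Lengths: "small"=5, "point"=5, "police"=6, "screen"=6
Sum = 22, Count = 4
Average = 22/4 = 5.50
= avg=5.50, min=5, max=6


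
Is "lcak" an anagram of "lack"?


Word 1: "lack" → sorted: ackl
Word 2: "lcak" → sorted: ackl
Same letters? ackl == ackl
Anagram = Yes


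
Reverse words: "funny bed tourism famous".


Original: "funny bed tourism famous"
Words (1..n): funny | bed | tourism | famous
Reversed (n..1): famous | tourism | bed | funny
Result = "famous tourism bed funny"


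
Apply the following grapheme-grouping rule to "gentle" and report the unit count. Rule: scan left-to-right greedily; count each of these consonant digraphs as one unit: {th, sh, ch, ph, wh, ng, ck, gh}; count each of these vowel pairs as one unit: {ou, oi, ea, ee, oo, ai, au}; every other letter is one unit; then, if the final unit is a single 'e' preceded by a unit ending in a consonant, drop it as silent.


Word: "gentle" (6 letters)
Left-to-right scan:
  1. 'g' (letter)
  2. 'e' (letter)
  3. 'n' (letter)
  4. 't' (letter)
  5. 'l' (letter)
  6. 'e' (letter)
Units from scan: 6
Final unit is 'e' after a consonant -> drop as silent (-1)
Sound units = 5 units


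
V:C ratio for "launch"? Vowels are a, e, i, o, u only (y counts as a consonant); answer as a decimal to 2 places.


Word: "launch"
Vowels (a,e,i,o,u): 2
Consonants: 4
Ratio = 2/4
= 0.50


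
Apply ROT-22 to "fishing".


Word: "fishing"
Shift: 22
Each letter → (letter + shift) mod 26:
  'f' (5) + 22 = 1 → 'b'
  'i' (8) + 22 = 4 → 'e'
  's' (18) + 22 = 14 → 'o'
  'h' (7) + 22 = 3 → 'd'
  'i' (8) + 22 = 4 → 'e'
  'n' (13) + 22 = 9 → 'j'
  'g' (6) + 22 = 2 → 'c'
Result = "beodejc"


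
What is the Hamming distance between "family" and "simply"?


Comparing character by character (same length = 6):
  Pos 0: 'f' vs 's' !=
  Pos 1: 'a' vs 'i' !=
  Pos 2: 'm' vs 'm' =
  Pos 3: 'i' vs 'p' !=
  Pos 4: 'l' vs 'l' =
  Pos 5: 'y' vs 'y' =
Hamming distance = 3


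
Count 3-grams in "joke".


Word: "joke" (length 4)
Number of 3-grams = length - 3 + 1 = 4 - 3 + 1
= 2


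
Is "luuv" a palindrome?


Word: "luuv"
Reversed: "vuul"
Forward == Backward? luuv != vuul
Palindrome = No


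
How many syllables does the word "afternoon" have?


Word: "afternoon"
Syllable breakdown: af / ter / noon
Counting: 3 parts
= 3 syllables


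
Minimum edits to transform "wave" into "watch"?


Word 1: "wave" (length 4)
Word 2: "watch" (length 5)
One optimal edit sequence (insert/delete/substitute each cost 1):
  1. keep 'w'
  2. keep 'a'
  3. insert 't'  (+1)
  4. substitute 'v' -> 'c'  (+1)
  5. substitute 'e' -> 'h'  (+1)
Total edit operations: 3
Edit distance = 3


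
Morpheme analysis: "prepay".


Word: "prepay"
Morphemes: pre- / pay
Each morpheme carries meaning
= 2 morphemes


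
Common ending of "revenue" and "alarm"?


Word 1: "revenue"
Word 2: "alarm"
Comparing from end:
  Pos -1: 'e' != 'm' (stop)
LCS = "" (length 0)


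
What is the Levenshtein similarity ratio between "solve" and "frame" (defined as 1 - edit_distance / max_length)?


Word 1: "solve" (length 5)
Word 2: "frame" (length 5)
One optimal edit sequence:
  1. substitute 's' -> 'f'  (+1)
  2. substitute 'o' -> 'r'  (+1)
  3. substitute 'l' -> 'a'  (+1)
  4. substitute 'v' -> 'm'  (+1)
  5. keep 'e'
Edit distance = 4
Max length = max(5, 5) = 5
Similarity = 1 - 4/5
= 0.2000


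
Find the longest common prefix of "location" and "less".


Word 1: "location"
Word 2: "less"
Comparing from start:
  Pos 0: 'l' == 'l'
  Pos 1: 'o' != 'e' (stop)
LCP = "l" (length 1)


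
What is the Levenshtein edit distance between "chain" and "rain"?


Word 1: "chain" (length 5)
Word 2: "rain" (length 4)
One optimal edit sequence (insert/delete/substitute each cost 1):
  1. delete 'c'  (+1)
  2. substitute 'h' -> 'r'  (+1)
  3. keep 'a'
  4. keep 'i'
  5. keep 'n'
Total edit operations: 2
Edit distance = 2


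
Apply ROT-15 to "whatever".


Word: "whatever"
Shift: 15
Each letter → (letter + shift) mod 26:
  'w' (22) + 15 = 11 → 'l'
  'h' (7) + 15 = 22 → 'w'
  'a' (0) + 15 = 15 → 'p'
  't' (19) + 15 = 8 → 'i'
  'e' (4) + 15 = 19 → 't'
  'v' (21) + 15 = 10 → 'k'
  'e' (4) + 15 = 19 → 't'
  'r' (17) + 15 = 6 → 'g'
Result = "lwpitktg"


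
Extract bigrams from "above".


Word: "above" (length 5)
Number of bigrams = 5 - 2 + 1 = 4
  Position 0: "ab"
  Position 1: "bo"
  Position 2: "ov"
  Position 3: "ve"
Bigrams = "ab", "bo", "ov", "ve"


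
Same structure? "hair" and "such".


Pattern of "hair": [0, 1, 2, 3]
Pattern of "such": [0, 1, 2, 3]
Patterns match
Same pattern = Yes


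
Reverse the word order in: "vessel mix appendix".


Original: "vessel mix appendix"
Words (1..n): vessel | mix | appendix
Reversed (n..1): appendix | mix | vessel
Result = "appendix mix vessel"


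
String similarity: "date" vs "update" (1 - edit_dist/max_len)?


Word 1: "date" (length 4)
Word 2: "update" (length 6)
One optimal edit sequence:
  1. insert 'u'  (+1)
  2. insert 'p'  (+1)
  3. keep 'd'
  4. keep 'a'
  5. keep 't'
  6. keep 'e'
Edit distance = 2
Max length = max(4, 6) = 6
Similarity = 1 - 2/6
= 0.6667


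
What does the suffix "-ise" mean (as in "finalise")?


Suffix: -ise
Example: finalise = final + -ise
Meaning = to make


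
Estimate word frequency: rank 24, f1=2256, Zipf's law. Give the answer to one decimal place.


Zipf's law: f(r) = f(1) / r
f(1) = 2256
f(24) = 2256 / 24
= 94.0 occurrences


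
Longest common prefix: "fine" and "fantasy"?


Word 1: "fine"
Word 2: "fantasy"
Comparing from start:
  Pos 0: 'f' == 'f'
  Pos 1: 'i' != 'a' (stop)
LCP = "f" (length 1)


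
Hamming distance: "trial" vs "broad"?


Comparing character by character (same length = 5):
  Pos 0: 't' vs 'b' !=
  Pos 1: 'r' vs 'r' =
  Pos 2: 'i' vs 'o' !=
  Pos 3: 'a' vs 'a' =
  Pos 4: 'l' vs 'd' !=
Hamming distance = 3


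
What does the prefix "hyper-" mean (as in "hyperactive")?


Prefix: hyper-
As in: hyperactive -> hyper- + active
Meaning = over / excessive


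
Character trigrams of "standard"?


Word: "standard" (length 8)
Number of trigrams = 8 - 3 + 1 = 6
  Position 0: "sta"
  Position 1: "tan"
  Position 2: "and"
  Position 3: "nda"
  Position 4: "dar"
  Position 5: "ard"
Trigrams = "sta", "tan", "and", "nda", "dar", "ard"


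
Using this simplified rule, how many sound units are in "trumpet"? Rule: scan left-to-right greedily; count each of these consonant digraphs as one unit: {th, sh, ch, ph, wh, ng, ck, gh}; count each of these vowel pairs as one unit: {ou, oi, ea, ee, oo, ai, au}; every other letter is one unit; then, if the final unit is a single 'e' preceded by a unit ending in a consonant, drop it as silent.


Word: "trumpet" (7 letters)
Left-to-right scan:
  [1] 't' (letter)
  [2] 'r' (letter)
  [3] 'u' (letter)
  [4] 'm' (letter)
  [5] 'p' (letter)
  [6] 'e' (letter)
  [7] 't' (letter)
Units from scan: 7
Sound units = 7 units


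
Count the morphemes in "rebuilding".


Word: "rebuilding"
Morphemes: re- / build / -ing
Each morpheme carries meaning
= 3 morphemes


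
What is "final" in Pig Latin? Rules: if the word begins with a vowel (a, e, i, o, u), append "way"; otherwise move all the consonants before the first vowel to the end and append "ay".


Word: "final"
Starts with consonant(s) → move to end, add 'ay'
Consonant cluster: "f"
Pig Latin = "inalfay"


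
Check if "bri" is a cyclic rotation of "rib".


Word: "rib", Candidate: "bri"
Method: check if candidate is substring of word+word
"ribrib" contains "bri"? Yes
Is rotation = Yes


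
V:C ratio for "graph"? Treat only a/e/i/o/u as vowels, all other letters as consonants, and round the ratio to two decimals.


Word: "graph"
Vowels (a,e,i,o,u): 1
Consonants: 4
Ratio = 1/4
= 0.25


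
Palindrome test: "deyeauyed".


Word: "deyeauyed"
Reversed: "deyuaeyed"
Forward == Backward? deyeauyed != deyuaeyed
Palindrome = No


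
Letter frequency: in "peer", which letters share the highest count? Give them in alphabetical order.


Word: "peer"
Letter counts:
  'e': 2
  'p': 1
  'r': 1
Maximum count = 2
Most frequent = 'e' (2 times each)


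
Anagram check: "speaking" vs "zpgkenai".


Word 1: "speaking" → sorted: aegiknps
Word 2: "zpgkenai" → sorted: aegiknpz
Same letters? aegiknps != aegiknpz
Anagram = No


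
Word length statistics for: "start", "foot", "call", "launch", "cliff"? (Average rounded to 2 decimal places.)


Lengths: "start"=5, "foot"=4, "call"=4, "launch"=6, "cliff"=5
Sum = 24, Count = 5
Average = 24/5 = 4.80
= avg=4.80, min=4, max=6


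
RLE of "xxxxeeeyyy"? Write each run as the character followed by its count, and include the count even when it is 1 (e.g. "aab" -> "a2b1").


String: "xxxxeeeyyy"
Scanning for consecutive runs:
  'x' x 4
  'e' x 3
  'y' x 3
RLE = "x4e3y3"


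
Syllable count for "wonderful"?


Word: "wonderful"
Syllable breakdown: won / der / ful
Counting: 3 parts
= 3 syllables


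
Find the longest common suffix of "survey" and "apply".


Word 1: "survey"
Word 2: "apply"
Comparing from end:
  Pos -1: 'y' == 'y'
  Pos -2: 'e' != 'l' (stop)
LCS = "y" (length 1)


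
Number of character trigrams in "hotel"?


Word: "hotel" (length 5)
Number of 3-grams = length - 3 + 1 = 5 - 3 + 1
= 3


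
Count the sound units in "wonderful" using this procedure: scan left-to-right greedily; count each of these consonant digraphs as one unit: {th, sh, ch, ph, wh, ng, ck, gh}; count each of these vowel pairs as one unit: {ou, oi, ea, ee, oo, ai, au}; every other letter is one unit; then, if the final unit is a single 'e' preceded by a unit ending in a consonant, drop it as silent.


Word: "wonderful" (9 letters)
Left-to-right scan:
  (1) 'w' (letter)
  (2) 'o' (letter)
  (3) 'n' (letter)
  (4) 'd' (letter)
  (5) 'e' (letter)
  (6) 'r' (letter)
  (7) 'f' (letter)
  (8) 'u' (letter)
  (9) 'l' (letter)
Units from scan: 9
Sound units = 9 units


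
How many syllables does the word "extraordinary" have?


Word: "extraordinary"
Syllable breakdown: ex-traor-di-nar-y
Counting: 5 parts
= 5 syllables


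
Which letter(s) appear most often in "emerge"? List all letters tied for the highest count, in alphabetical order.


Word: "emerge"
Letter counts:
  'e': 3
  'g': 1
  'm': 1
  'r': 1
Maximum count = 3
Most frequent = 'e' (3 times each)


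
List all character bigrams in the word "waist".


Word: "waist" (length 5)
Number of bigrams = 5 - 2 + 1 = 4
  Position 0: "wa"
  Position 1: "ai"
  Position 2: "is"
  Position 3: "st"
Bigrams = "wa", "ai", "is", "st"


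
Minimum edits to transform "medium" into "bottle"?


Word 1: "medium" (length 6)
Word 2: "bottle" (length 6)
One optimal edit sequence (insert/delete/substitute each cost 1):
  1. substitute 'm' -> 'b'  (+1)
  2. substitute 'e' -> 'o'  (+1)
  3. substitute 'd' -> 't'  (+1)
  4. substitute 'i' -> 't'  (+1)
  5. substitute 'u' -> 'l'  (+1)
  6. substitute 'm' -> 'e'  (+1)
Total edit operations: 6
Edit distance = 6


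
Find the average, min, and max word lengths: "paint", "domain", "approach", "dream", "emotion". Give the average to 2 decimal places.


Lengths: "paint"=5, "domain"=6, "approach"=8, "dream"=5, "emotion"=7
Sum = 31, Count = 5
Average = 31/5 = 6.20
= avg=6.20, min=5, max=8


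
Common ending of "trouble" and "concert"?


Word 1: "trouble"
Word 2: "concert"
Comparing from end:
  Pos -1: 'e' != 't' (stop)
LCS = "" (length 0)


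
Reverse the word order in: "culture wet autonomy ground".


Original: "culture wet autonomy ground"
Words (1..n): culture | wet | autonomy | ground
Reversed (n..1): ground | autonomy | wet | culture
Result = "ground autonomy wet culture"


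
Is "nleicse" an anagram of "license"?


Word 1: "license" → sorted: ceeilns
Word 2: "nleicse" → sorted: ceeilns
Same letters? ceeilns == ceeilns
Anagram = Yes


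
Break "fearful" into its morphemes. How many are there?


Word: "fearful"
Morphemes: fear + -ful
Each morpheme carries meaning
= 2 morphemes


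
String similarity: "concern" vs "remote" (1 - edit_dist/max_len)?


Word 1: "concern" (length 7)
Word 2: "remote" (length 6)
One optimal edit sequence:
  1. delete 'c'  (+1)
  2. substitute 'o' -> 'r'  (+1)
  3. substitute 'n' -> 'e'  (+1)
  4. substitute 'c' -> 'm'  (+1)
  5. substitute 'e' -> 'o'  (+1)
  6. substitute 'r' -> 't'  (+1)
  7. substitute 'n' -> 'e'  (+1)
Edit distance = 7
Max length = max(7, 6) = 7
Similarity = 1 - 7/7
= 0.0000


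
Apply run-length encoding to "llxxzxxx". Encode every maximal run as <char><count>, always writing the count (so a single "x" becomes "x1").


String: "llxxzxxx"
Scanning for consecutive runs:
  'l' x 2
  'x' x 2
  'z' x 1
  'x' x 3
RLE = "l2x2z1x3"


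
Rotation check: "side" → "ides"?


Word: "side", Candidate: "ides"
Method: check if candidate is substring of word+word
"sideside" contains "ides"? Yes
Is rotation = Yes


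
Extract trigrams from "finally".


Word: "finally" (length 7)
Number of trigrams = 7 - 3 + 1 = 5
  Position 0: "fin"
  Position 1: "ina"
  Position 2: "nal"
  Position 3: "all"
  Position 4: "lly"
Trigrams = "fin", "ina", "nal", "all", "lly"


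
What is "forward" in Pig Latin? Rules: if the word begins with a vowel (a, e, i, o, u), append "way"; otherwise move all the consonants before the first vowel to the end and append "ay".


Word: "forward"
Starts with consonant(s) → move to end, add 'ay'
Consonant cluster: "f"
Pig Latin = "orwardfay"


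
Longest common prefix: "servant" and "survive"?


Word 1: "servant"
Word 2: "survive"
Comparing from start:
  Pos 0: 's' == 's'
  Pos 1: 'e' != 'u' (stop)
LCP = "s" (length 1)


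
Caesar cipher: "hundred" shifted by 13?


Word: "hundred"
Shift: 13
Each letter → (letter + shift) mod 26:
  'h' (7) + 13 = 20 → 'u'
  'u' (20) + 13 = 7 → 'h'
  'n' (13) + 13 = 0 → 'a'
  'd' (3) + 13 = 16 → 'q'
  'r' (17) + 13 = 4 → 'e'
  'e' (4) + 13 = 17 → 'r'
  'd' (3) + 13 = 16 → 'q'
Result = "uhaqerq"


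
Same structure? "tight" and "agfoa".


Pattern of "tight": [0, 1, 2, 3, 0]
Pattern of "agfoa": [0, 1, 2, 3, 0]
Patterns match
Same pattern = Yes


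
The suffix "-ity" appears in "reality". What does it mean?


Suffix: -ity
Example: reality = real + -ity
Meaning = quality of


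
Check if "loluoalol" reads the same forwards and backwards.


Word: "loluoalol"
Reversed: "lolaoulol"
Forward == Backward? loluoalol != lolaoulol
Palindrome = No


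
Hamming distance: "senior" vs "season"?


Comparing character by character (same length = 6):
  Pos 0: 's' vs 's' =
  Pos 1: 'e' vs 'e' =
  Pos 2: 'n' vs 'a' !=
  Pos 3: 'i' vs 's' !=
  Pos 4: 'o' vs 'o' =
  Pos 5: 'r' vs 'n' !=
Hamming distance = 3


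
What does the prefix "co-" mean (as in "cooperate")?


Prefix: co-
Example: cooperate (co- + operate)
Meaning = together


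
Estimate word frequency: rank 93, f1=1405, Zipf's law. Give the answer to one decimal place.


Zipf's law: f(r) = f(1) / r
f(1) = 1405
f(93) = 1405 / 93
= 15.1 occurrences


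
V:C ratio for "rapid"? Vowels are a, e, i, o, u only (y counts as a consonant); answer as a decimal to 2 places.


Word: "rapid"
Vowels (a,e,i,o,u): 2
Consonants: 3
Ratio = 2/3
= 0.67


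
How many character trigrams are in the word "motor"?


Word: "motor" (length 5)
Number of 3-grams = length - 3 + 1 = 5 - 3 + 1
= 3


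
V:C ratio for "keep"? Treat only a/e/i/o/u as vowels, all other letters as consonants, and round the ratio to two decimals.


Word: "keep"
Vowels (a,e,i,o,u): 2
Consonants: 2
Ratio = 2/2
= 1.00


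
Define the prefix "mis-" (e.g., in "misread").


Prefix: mis-
Example: misread = mis- + read
Meaning = wrongly


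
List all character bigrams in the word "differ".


Word: "differ" (length 6)
Number of bigrams = 6 - 2 + 1 = 5
  Position 0: "di"
  Position 1: "if"
  Position 2: "ff"
  Position 3: "fe"
  Position 4: "er"
Bigrams = "di", "if", "ff", "fe", "er"
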